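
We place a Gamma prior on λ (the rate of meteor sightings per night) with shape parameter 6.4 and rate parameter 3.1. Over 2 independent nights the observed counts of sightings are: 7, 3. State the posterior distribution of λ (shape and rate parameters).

Posterior: Gamma(shape=16.4, rate=5.1)

Total count ∑xᵢ = 10 over n = 2 nights.
Gamma is conjugate to the Poisson likelihood: posterior is Gamma(shape = 6.4+10 = 16.4, rate = 3.1+2 = 5.1).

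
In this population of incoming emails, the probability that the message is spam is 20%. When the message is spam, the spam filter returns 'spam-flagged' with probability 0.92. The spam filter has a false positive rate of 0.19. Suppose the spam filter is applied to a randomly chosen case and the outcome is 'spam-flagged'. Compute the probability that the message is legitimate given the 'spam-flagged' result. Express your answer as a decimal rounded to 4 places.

P(¬H | E) ≈ 0.4524

Let H be the event that the message is spam. P(H) = 0.2, so P(¬H) = 0.8. With E the 'spam-flagged' result, P(E|H) = 0.92 and P(E|¬H) = 0.19.
P(E) = 0.92·0.2 + 0.19·0.8 = 0.18400 + 0.15200 = 0.33600.
By Bayes' theorem, P(H|E) = 0.18400 / 0.33600 = 0.5476. Hence P(¬H|E) = 1 − 0.5476 = 0.4524.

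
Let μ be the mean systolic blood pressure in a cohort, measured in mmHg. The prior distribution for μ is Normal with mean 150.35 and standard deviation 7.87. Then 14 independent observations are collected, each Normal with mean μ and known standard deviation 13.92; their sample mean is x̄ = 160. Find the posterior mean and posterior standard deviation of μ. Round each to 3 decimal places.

Prior precision 1/τ₀² = 1/7.87² = 0.0161455; data precision n/σ² = 14/13.92² = 0.0722519.
Posterior precision = 0.0161455 + 0.0722519 = 0.0883974, giving posterior SD = 1/√0.0883974 = 3.363.
Posterior mean = (0.0161455·150.35 + 0.0722519·160) / 0.0883974 = 158.237.

Posterior mean ≈ 158.237; posterior SD ≈ 3.363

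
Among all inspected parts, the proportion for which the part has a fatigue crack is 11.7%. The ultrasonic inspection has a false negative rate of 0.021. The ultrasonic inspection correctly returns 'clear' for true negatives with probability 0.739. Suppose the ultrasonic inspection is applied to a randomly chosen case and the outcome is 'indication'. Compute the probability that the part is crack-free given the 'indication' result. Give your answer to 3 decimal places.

P(¬H | E) ≈ 0.668

Let H be the event that the part has a fatigue crack. P(H) = 0.117, so P(¬H) = 0.883. With E the 'indication' result, P(E|H) = 0.979 and P(E|¬H) = 0.261.
P(E) = 0.979·0.117 + 0.261·0.883 = 0.11454 + 0.23046 = 0.34501.
By Bayes' theorem, P(H|E) = 0.11454 / 0.34501 = 0.332. Hence P(¬H|E) = 1 − 0.332 = 0.668.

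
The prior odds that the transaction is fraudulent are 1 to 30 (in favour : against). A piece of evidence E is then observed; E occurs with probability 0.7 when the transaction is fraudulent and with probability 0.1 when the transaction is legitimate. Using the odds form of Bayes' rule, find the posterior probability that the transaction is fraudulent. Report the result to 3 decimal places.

Posterior probability ≈ 0.189

Prior odds = 1/30 = 0.033333.
Likelihood ratio for E = 0.7/0.1 = 7.0000.
Posterior odds = prior odds × LR = 0.23333.
Posterior probability = odds/(1+odds) = 0.23333/1.2333 = 0.189.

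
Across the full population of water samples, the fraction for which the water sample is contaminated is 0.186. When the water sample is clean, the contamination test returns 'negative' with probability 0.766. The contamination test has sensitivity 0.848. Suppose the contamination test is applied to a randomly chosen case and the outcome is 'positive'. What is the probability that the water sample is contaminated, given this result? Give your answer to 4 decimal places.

P(H | E) ≈ 0.4530

Let H be the event that the water sample is contaminated. P(H) = 0.186, so P(¬H) = 0.814. With E the 'positive' result, P(E|H) = 0.848 and P(E|¬H) = 0.234.
P(E) = 0.848·0.186 + 0.234·0.814 = 0.15773 + 0.19048 = 0.34820.
By Bayes' theorem, P(H|E) = 0.15773 / 0.34820 = 0.4530.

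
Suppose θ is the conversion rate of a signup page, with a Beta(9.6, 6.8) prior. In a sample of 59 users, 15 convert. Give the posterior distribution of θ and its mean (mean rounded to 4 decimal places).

The binomial likelihood is conjugate to the Beta prior: with 15 successes and 44 failures, the posterior is Beta(9.6+15, 6.8+44) = Beta(24.6, 50.8).
E[θ | data] = 24.6/(24.6+50.8) = 0.3263.

Posterior: Beta(24.6, 50.8); mean ≈ 0.3263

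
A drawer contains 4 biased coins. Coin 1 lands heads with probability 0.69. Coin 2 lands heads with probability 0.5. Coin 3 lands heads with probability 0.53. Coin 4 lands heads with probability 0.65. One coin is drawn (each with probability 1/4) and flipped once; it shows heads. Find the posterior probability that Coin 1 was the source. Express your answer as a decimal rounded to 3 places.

Posterior probability ≈ 0.291

Tabulate prior·likelihood by source: [1] prior 0.25, lik 0.69, product 0.1725; [2] prior 0.25, lik 0.5, product 0.1250; [3] prior 0.25, lik 0.53, product 0.1325; [4] prior 0.25, lik 0.65, product 0.1625.
Normalizing constant = 0.59250; the posterior for Coin 1 is its product over the sum, 0.1725/0.59250 = 0.291.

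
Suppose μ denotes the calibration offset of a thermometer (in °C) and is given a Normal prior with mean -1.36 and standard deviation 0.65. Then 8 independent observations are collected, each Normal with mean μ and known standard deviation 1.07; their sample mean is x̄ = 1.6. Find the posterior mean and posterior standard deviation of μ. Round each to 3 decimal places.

Posterior mean ≈ 0.851; posterior SD ≈ 0.327

Prior precision 1/τ₀² = 1/0.65² = 2.36686; data precision n/σ² = 8/1.07² = 6.98751.
Posterior precision = 2.36686 + 6.98751 = 9.35437, giving posterior SD = 1/√9.35437 = 0.327.
Posterior mean = (2.36686·-1.36 + 6.98751·1.6) / 9.35437 = 0.851.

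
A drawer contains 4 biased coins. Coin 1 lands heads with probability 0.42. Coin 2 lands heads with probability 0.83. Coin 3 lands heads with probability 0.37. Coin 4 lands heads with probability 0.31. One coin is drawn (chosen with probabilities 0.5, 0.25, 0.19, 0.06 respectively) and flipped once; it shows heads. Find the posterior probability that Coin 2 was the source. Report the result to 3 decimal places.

Posterior probability ≈ 0.410

Tabulate prior·likelihood by source: [1] prior 0.5, lik 0.42, product 0.2100; [2] prior 0.25, lik 0.83, product 0.2075; [3] prior 0.19, lik 0.37, product 0.07030; [4] prior 0.06, lik 0.31, product 0.01860.
Normalizing constant = 0.50640; the posterior for Coin 2 is its product over the sum, 0.2075/0.50640 = 0.410.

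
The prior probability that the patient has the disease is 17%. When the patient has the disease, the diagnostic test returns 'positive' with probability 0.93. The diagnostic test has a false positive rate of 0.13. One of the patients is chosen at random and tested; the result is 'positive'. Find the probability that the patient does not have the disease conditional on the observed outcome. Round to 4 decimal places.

P(¬H | E) ≈ 0.4056

Let H be the event that the patient has the disease. P(H) = 0.17, so P(¬H) = 0.83. With E the 'positive' result, P(E|H) = 0.93 and P(E|¬H) = 0.13.
P(E) = 0.93·0.17 + 0.13·0.83 = 0.15810 + 0.10790 = 0.26600.
By Bayes' theorem, P(H|E) = 0.15810 / 0.26600 = 0.5944. Hence P(¬H|E) = 1 − 0.5944 = 0.4056.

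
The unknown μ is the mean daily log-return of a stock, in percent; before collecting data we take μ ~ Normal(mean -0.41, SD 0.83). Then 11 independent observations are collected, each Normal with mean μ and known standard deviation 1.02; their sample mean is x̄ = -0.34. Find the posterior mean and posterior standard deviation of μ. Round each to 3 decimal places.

Prior precision 1/τ₀² = 1/0.83² = 1.45159; data precision n/σ² = 11/1.02² = 10.5729.
Posterior precision = 1.45159 + 10.5729 = 12.0244, giving posterior SD = 1/√12.0244 = 0.288.
Posterior mean = (1.45159·-0.41 + 10.5729·-0.34) / 12.0244 = -0.348.

Posterior mean ≈ -0.348; posterior SD ≈ 0.288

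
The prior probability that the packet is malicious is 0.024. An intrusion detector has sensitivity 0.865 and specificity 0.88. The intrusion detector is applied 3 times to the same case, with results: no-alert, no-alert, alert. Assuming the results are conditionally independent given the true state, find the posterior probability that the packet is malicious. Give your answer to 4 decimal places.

With H the event that the packet is malicious, the joint likelihood of the observed sequence is P(data|H) = 0.135·0.135·0.865 = 0.015765 and P(data|¬H) = 0.88·0.88·0.12 = 0.092928.
Bayes: P(H|data) = 0.024·0.015765 / (0.024·0.015765 + 0.976·0.092928) = 0.00037835/0.091076 = 0.0042.

Posterior P(H) ≈ 0.0042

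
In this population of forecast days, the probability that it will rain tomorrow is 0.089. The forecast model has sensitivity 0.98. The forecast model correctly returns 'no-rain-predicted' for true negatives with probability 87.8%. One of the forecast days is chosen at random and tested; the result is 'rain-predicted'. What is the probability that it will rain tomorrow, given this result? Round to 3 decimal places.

P(H | E) ≈ 0.440

Write H for 'it will rain tomorrow'. Prior odds H:¬H = 0.089/0.911 = 0.097695. For the 'rain-predicted' outcome, the likelihood ratio is 0.98/0.122 = 8.0328.
Posterior odds = 0.097695 × 8.0328 = 0.78476, so P(H|E) = 0.78476/(1+0.78476) = 0.440.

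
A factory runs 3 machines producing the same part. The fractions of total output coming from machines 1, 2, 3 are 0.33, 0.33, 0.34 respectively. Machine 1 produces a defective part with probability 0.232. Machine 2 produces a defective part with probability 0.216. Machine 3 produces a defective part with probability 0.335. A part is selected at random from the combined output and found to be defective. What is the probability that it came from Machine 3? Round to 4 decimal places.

P(defective|M1) = 0.232; P(defective|M2) = 0.216; P(defective|M3) = 0.335.
Prior × likelihood for each source: 0.33·0.232=0.07656, 0.33·0.216=0.07128, 0.34·0.335=0.1139. Summing gives P(defective) = 0.26174.
P(Machine 3 | defective) = 0.1139 / 0.26174 = 0.4352.

Posterior probability ≈ 0.4352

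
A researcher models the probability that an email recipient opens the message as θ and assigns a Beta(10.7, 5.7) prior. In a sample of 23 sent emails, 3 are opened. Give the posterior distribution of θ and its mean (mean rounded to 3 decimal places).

Posterior: Beta(13.7, 25.7); mean ≈ 0.348

The binomial likelihood is conjugate to the Beta prior: with 3 successes and 20 failures, the posterior is Beta(10.7+3, 5.7+20) = Beta(13.7, 25.7).
E[θ | data] = 13.7/(13.7+25.7) = 0.348.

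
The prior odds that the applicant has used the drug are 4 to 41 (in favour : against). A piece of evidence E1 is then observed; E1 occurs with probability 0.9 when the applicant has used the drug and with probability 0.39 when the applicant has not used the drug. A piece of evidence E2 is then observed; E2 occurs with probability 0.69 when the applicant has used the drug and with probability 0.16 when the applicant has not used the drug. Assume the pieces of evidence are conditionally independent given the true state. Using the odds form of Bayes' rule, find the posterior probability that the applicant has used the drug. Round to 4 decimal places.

Posterior probability ≈ 0.4926

Prior odds = 4/41 = 0.097561. In log-odds, ln(0.097561) = -2.3273.
Add log likelihood ratios: ln(2.3077) + ln(4.3125) = 2.2978.
Posterior log-odds = -0.029512, so posterior odds = exp(-0.029512) = 0.97092. Converting, P(H|E) = 0.97092/1.9709 = 0.4926.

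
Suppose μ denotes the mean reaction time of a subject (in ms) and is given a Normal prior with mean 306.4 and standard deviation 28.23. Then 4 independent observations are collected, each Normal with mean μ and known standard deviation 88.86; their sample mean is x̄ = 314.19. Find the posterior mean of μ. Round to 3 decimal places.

Prior precision 1/τ₀² = 1/28.23² = 0.00125481; data precision n/σ² = 4/88.86² = 0.00050658.
Posterior precision = 0.00125481 + 0.00050658 = 0.00176139.
Posterior mean = (0.00125481·306.4 + 0.00050658·314.19) / 0.00176139 = 308.640.

Posterior mean ≈ 308.640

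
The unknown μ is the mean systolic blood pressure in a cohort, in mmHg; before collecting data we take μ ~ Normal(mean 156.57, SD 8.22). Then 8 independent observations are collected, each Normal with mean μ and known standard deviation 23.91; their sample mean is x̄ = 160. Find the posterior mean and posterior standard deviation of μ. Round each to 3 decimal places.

Prior precision 1/τ₀² = 1/8.22² = 0.0147998; data precision n/σ² = 8/23.91² = 0.0139936.
Posterior precision = 0.0147998 + 0.0139936 = 0.0287935, giving posterior SD = 1/√0.0287935 = 5.893.
Posterior mean = (0.0147998·156.57 + 0.0139936·160) / 0.0287935 = 158.237.

Posterior mean ≈ 158.237; posterior SD ≈ 5.893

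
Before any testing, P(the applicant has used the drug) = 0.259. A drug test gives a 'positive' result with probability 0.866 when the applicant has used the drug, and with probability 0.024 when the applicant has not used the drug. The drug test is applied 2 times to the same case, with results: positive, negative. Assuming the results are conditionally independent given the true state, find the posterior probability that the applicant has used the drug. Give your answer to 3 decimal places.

With H the event that the applicant has used the drug, the joint likelihood of the observed sequence is P(data|H) = 0.866·0.134 = 0.11604 and P(data|¬H) = 0.024·0.976 = 0.023424.
Bayes: P(H|data) = 0.259·0.11604 / (0.259·0.11604 + 0.741·0.023424) = 0.030055/0.047413 = 0.6339.

Posterior P(H) ≈ 0.634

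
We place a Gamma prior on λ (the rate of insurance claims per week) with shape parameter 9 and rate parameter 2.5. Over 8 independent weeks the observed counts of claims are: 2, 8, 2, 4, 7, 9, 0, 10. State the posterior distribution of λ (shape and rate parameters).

Total count ∑xᵢ = 42 over n = 8 weeks.
Gamma is conjugate to the Poisson likelihood: posterior is Gamma(shape = 9+42 = 51, rate = 2.5+8 = 10.5).

Posterior: Gamma(shape=51, rate=10.5)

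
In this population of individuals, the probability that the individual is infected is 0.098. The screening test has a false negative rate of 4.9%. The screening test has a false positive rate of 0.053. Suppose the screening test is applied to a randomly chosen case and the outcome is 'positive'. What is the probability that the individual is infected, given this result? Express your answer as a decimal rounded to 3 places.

Write H for 'the individual is infected'. Prior odds H:¬H = 0.098/0.902 = 0.10865. For the 'positive' outcome, the likelihood ratio is 0.951/0.053 = 17.943.
Posterior odds = 0.10865 × 17.943 = 1.9495, so P(H|E) = 1.9495/(1+1.9495) = 0.661.

P(H | E) ≈ 0.661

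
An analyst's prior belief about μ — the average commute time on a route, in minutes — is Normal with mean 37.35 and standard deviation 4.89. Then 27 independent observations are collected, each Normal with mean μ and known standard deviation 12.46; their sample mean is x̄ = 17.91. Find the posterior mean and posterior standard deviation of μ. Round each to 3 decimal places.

With known σ, the Normal prior is conjugate. Weight on the data is w = (n/σ²)/(n/σ² + 1/τ₀²) = 0.173911/(0.173911+0.0418198) = 0.80615.
Posterior mean = w·x̄ + (1−w)·μ₀ = 0.80615·17.91 + 0.19385·37.35 = 21.678. Posterior variance = 1/(0.173911+0.0418198) = 4.63540, so SD = 2.153.

Posterior mean ≈ 21.678; posterior SD ≈ 2.153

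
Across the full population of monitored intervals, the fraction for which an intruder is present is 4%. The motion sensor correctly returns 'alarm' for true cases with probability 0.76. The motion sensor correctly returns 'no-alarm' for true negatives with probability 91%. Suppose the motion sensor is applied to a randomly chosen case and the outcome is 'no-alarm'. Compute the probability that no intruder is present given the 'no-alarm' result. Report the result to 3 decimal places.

P(¬H | E) ≈ 0.989

Let H be the event that an intruder is present. P(H) = 0.04, so P(¬H) = 0.96. With E the 'no-alarm' result, P(E|H) = 0.24 and P(E|¬H) = 0.91.
P(E) = 0.24·0.04 + 0.91·0.96 = 0.0096000 + 0.87360 = 0.88320.
By Bayes' theorem, P(H|E) = 0.0096000 / 0.88320 = 0.011. Hence P(¬H|E) = 1 − 0.011 = 0.989.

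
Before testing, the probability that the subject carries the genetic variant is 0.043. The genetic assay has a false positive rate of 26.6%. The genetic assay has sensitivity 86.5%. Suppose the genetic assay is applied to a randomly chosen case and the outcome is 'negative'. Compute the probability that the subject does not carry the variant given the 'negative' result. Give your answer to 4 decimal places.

Write H for 'the subject carries the genetic variant'. Prior odds H:¬H = 0.043/0.957 = 0.044932. For the 'negative' outcome, the likelihood ratio is 0.135/0.734 = 0.18392.
Posterior odds = 0.044932 × 0.18392 = 0.0082641, so P(H|E) = 0.0082641/(1+0.0082641) = 0.0082. Then P(¬H|E) = 1 − 0.0082 = 0.9918.

P(¬H | E) ≈ 0.9918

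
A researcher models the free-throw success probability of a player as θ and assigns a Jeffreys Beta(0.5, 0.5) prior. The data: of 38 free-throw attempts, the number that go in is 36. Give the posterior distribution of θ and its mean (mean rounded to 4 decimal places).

Posterior: Beta(36.5, 2.5); mean ≈ 0.9359

Observing 36 successes and 2 failures updates Beta(0.5, 0.5) by adding the success and failure counts to the two shape parameters: α = 0.5+36 = 36.5, β = 0.5+2 = 2.5.
E[θ | data] = 36.5/(36.5+2.5) = 0.9359.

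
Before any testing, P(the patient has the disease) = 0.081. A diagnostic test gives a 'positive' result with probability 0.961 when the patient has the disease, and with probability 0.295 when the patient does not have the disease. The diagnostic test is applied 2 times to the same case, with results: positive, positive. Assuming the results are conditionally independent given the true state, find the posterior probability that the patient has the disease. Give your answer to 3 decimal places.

With H the event that the patient has the disease, the joint likelihood of the observed sequence is P(data|H) = 0.961·0.961 = 0.92352 and P(data|¬H) = 0.295·0.295 = 0.087025.
Bayes: P(H|data) = 0.081·0.92352 / (0.081·0.92352 + 0.919·0.087025) = 0.074805/0.15478 = 0.4833.

Posterior P(H) ≈ 0.483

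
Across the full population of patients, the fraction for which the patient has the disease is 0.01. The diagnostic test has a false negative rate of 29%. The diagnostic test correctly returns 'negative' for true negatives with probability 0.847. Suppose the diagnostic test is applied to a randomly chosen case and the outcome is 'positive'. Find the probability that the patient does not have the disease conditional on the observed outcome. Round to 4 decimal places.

Let H be the event that the patient has the disease. P(H) = 0.01, so P(¬H) = 0.99. With E the 'positive' result, P(E|H) = 0.71 and P(E|¬H) = 0.153.
P(E) = 0.71·0.01 + 0.153·0.99 = 0.0071000 + 0.15147 = 0.15857.
By Bayes' theorem, P(H|E) = 0.0071000 / 0.15857 = 0.0448. Hence P(¬H|E) = 1 − 0.0448 = 0.9552.

P(¬H | E) ≈ 0.9552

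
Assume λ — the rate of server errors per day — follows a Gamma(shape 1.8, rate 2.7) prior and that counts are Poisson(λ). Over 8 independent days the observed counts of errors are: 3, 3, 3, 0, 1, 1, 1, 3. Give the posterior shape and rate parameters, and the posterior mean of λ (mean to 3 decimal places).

The Poisson likelihood adds the total count to the shape and the number of exposure periods to the rate. Here ∑xᵢ = 15 and n = 8, so shape 1.8→16.8 and rate 2.7→10.7.
Posterior mean = shape/rate = 16.8/10.7 = 1.570.

Posterior: Gamma(shape=16.8, rate=10.7); mean ≈ 1.570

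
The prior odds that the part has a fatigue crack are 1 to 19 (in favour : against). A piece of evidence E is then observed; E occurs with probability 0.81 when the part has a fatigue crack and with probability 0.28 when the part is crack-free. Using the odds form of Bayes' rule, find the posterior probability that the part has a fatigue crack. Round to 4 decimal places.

Prior odds = 1/19 = 0.052632.
Likelihood ratio for E = 0.81/0.28 = 2.8929.
Posterior odds = prior odds × LR = 0.15226.
Posterior probability = odds/(1+odds) = 0.15226/1.1523 = 0.1321.

Posterior probability ≈ 0.1321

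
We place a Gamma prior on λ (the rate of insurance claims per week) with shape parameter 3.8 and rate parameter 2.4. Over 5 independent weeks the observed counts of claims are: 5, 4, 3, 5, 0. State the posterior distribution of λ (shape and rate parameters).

Total count ∑xᵢ = 17 over n = 5 weeks.
Gamma is conjugate to the Poisson likelihood: posterior is Gamma(shape = 3.8+17 = 20.8, rate = 2.4+5 = 7.4).

Posterior: Gamma(shape=20.8, rate=7.4)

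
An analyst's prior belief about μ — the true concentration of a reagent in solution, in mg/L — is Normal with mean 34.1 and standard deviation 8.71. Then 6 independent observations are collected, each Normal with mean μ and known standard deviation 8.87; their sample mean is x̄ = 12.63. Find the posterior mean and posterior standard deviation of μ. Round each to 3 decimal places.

Prior precision 1/τ₀² = 1/8.71² = 0.0131815; data precision n/σ² = 6/8.87² = 0.0762613.
Posterior precision = 0.0131815 + 0.0762613 = 0.0894427, giving posterior SD = 1/√0.0894427 = 3.344.
Posterior mean = (0.0131815·34.1 + 0.0762613·12.63) / 0.0894427 = 15.794.

Posterior mean ≈ 15.794; posterior SD ≈ 3.344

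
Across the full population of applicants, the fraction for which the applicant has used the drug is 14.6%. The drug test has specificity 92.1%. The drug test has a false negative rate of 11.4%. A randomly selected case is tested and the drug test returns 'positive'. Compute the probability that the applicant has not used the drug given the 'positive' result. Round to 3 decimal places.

P(¬H | E) ≈ 0.343

Write H for 'the applicant has used the drug'. Prior odds H:¬H = 0.146/0.854 = 0.17096. For the 'positive' outcome, the likelihood ratio is 0.886/0.079 = 11.215.
Posterior odds = 0.17096 × 11.215 = 1.9174, so P(H|E) = 1.9174/(1+1.9174) = 0.657. Then P(¬H|E) = 1 − 0.657 = 0.343.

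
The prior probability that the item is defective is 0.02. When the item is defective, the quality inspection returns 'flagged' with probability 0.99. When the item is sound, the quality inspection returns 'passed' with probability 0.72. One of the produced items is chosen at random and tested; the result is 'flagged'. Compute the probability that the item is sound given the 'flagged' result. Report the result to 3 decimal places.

Write H for 'the item is defective'. Prior odds H:¬H = 0.02/0.98 = 0.020408. For the 'flagged' outcome, the likelihood ratio is 0.99/0.28 = 3.5357.
Posterior odds = 0.020408 × 3.5357 = 0.072157, so P(H|E) = 0.072157/(1+0.072157) = 0.067. Then P(¬H|E) = 1 − 0.067 = 0.933.

P(¬H | E) ≈ 0.933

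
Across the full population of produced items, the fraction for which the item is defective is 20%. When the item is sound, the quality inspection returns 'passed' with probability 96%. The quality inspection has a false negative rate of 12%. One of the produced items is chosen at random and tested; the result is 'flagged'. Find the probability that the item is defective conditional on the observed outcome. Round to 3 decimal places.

P(H | E) ≈ 0.846

Let H be the event that the item is defective. P(H) = 0.2, so P(¬H) = 0.8. With E the 'flagged' result, P(E|H) = 0.88 and P(E|¬H) = 0.04.
P(E) = 0.88·0.2 + 0.04·0.8 = 0.17600 + 0.032000 = 0.20800.
By Bayes' theorem, P(H|E) = 0.17600 / 0.20800 = 0.846.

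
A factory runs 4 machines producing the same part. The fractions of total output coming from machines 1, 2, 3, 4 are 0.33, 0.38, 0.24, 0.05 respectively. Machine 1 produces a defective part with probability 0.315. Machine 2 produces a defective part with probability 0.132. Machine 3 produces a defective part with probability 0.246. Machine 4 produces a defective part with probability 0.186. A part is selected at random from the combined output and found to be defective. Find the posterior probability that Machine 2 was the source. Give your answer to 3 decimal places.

Posterior probability ≈ 0.225

Tabulate prior·likelihood by source: [1] prior 0.33, lik 0.315, product 0.1040; [2] prior 0.38, lik 0.132, product 0.05016; [3] prior 0.24, lik 0.246, product 0.05904; [4] prior 0.05, lik 0.186, product 0.009300.
Normalizing constant = 0.22245; the posterior for Machine 2 is its product over the sum, 0.05016/0.22245 = 0.225.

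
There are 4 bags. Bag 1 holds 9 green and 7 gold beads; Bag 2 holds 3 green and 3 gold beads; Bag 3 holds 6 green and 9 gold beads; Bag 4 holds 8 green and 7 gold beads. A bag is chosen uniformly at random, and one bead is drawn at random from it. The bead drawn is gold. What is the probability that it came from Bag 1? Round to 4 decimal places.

P(gold|Bag 1) = 0.4375; P(gold|Bag 2) = 0.5; P(gold|Bag 3) = 0.6; P(gold|Bag 4) = 0.4667.
Prior × likelihood for each source: 0.25·0.4375=0.1094, 0.25·0.5=0.1250, 0.25·0.6=0.1500, 0.25·0.4667=0.1167. Summing gives P(gold) = 0.50104.
P(Bag 1 | gold) = 0.1094 / 0.50104 = 0.2183.

Posterior probability ≈ 0.2183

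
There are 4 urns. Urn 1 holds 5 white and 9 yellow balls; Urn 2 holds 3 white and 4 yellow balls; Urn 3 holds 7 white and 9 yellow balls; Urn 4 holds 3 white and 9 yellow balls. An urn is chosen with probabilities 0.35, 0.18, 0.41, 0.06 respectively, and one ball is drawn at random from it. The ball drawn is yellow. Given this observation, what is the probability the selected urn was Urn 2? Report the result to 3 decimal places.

P(yellow|Urn 1) = 0.6429; P(yellow|Urn 2) = 0.5714; P(yellow|Urn 3) = 0.5625; P(yellow|Urn 4) = 0.75.
Prior × likelihood for each source: 0.35·0.6429=0.2250, 0.18·0.5714=0.1029, 0.41·0.5625=0.2306, 0.06·0.75=0.04500. Summing gives P(yellow) = 0.60348.
P(Urn 2 | yellow) = 0.1029 / 0.60348 = 0.170.

Posterior probability ≈ 0.170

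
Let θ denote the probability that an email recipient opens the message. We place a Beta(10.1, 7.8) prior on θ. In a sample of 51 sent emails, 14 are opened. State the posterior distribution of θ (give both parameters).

Posterior: Beta(24.1, 44.8)

The binomial likelihood is conjugate to the Beta prior: with 14 successes and 37 failures, the posterior is Beta(10.1+14, 7.8+37) = Beta(24.1, 44.8).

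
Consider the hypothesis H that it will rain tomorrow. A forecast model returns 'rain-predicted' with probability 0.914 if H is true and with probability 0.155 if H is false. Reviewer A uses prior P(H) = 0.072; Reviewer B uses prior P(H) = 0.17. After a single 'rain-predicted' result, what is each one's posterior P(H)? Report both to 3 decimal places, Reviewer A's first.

P('+'|H) = 0.914, P('+'|¬H) = 0.155.
Reviewer A: numerator 0.914·0.072 = 0.065808; evidence = 0.065808+0.155·0.928 = 0.20965; posterior = 0.314.
Reviewer B: numerator 0.914·0.17 = 0.15538; evidence = 0.15538+0.155·0.83 = 0.28403; posterior = 0.547.

Reviewer A: 0.314; Reviewer B: 0.547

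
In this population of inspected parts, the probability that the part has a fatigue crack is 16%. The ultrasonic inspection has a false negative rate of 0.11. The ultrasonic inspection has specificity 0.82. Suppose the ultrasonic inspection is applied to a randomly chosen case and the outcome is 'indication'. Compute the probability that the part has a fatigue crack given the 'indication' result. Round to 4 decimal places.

P(H | E) ≈ 0.4850

Write H for 'the part has a fatigue crack'. Prior odds H:¬H = 0.16/0.84 = 0.19048. For the 'indication' outcome, the likelihood ratio is 0.89/0.18 = 4.9444.
Posterior odds = 0.19048 × 4.9444 = 0.94180, so P(H|E) = 0.94180/(1+0.94180) = 0.4850.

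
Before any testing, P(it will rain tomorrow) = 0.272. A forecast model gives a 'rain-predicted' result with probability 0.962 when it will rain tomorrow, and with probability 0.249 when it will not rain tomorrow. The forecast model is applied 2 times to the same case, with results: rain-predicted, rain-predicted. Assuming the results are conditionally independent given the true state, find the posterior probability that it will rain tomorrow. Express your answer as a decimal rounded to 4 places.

Posterior P(H) ≈ 0.8480

With H the event that it will rain tomorrow, the joint likelihood of the observed sequence is P(data|H) = 0.962·0.962 = 0.92544 and P(data|¬H) = 0.249·0.249 = 0.062001.
Bayes: P(H|data) = 0.272·0.92544 / (0.272·0.92544 + 0.728·0.062001) = 0.25172/0.29686 = 0.8480.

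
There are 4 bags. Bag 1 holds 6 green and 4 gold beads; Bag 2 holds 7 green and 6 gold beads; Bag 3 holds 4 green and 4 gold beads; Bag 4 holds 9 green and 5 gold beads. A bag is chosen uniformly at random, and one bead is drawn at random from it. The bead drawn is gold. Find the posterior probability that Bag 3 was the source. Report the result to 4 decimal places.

Posterior probability ≈ 0.2909

P(gold|Bag 1) = 0.4; P(gold|Bag 2) = 0.4615; P(gold|Bag 3) = 0.5; P(gold|Bag 4) = 0.3571.
Prior × likelihood for each source: 0.25·0.4=0.1000, 0.25·0.4615=0.1154, 0.25·0.5=0.1250, 0.25·0.3571=0.08929. Summing gives P(gold) = 0.42967.
P(Bag 3 | gold) = 0.1250 / 0.42967 = 0.2909.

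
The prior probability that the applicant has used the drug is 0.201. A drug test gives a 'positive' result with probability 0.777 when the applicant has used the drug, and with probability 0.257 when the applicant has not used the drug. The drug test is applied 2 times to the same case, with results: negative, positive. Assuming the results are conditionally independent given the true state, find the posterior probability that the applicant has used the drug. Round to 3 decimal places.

With H the event that the applicant has used the drug, the joint likelihood of the observed sequence is P(data|H) = 0.223·0.777 = 0.17327 and P(data|¬H) = 0.743·0.257 = 0.19095.
Bayes: P(H|data) = 0.201·0.17327 / (0.201·0.17327 + 0.799·0.19095) = 0.034827/0.18740 = 0.1858.

Posterior P(H) ≈ 0.186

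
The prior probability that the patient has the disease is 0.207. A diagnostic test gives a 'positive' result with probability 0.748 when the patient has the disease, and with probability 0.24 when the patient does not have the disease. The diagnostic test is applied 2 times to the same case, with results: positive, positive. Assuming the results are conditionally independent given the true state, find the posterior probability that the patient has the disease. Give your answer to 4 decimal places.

Let H be the event that the patient has the disease; start with P(H) = 0.207. P('positive'|H) = 0.748, P('positive'|¬H) = 0.24.
Update on result 1 ('positive'): P(H) ← 0.748·0.2070 / (0.748·0.2070 + 0.24·0.7930) = 0.15484/0.34516 = 0.4486.
Update on result 2 ('positive'): P(H) ← 0.748·0.4486 / (0.748·0.4486 + 0.24·0.5514) = 0.33555/0.46789 = 0.7172.

Posterior P(H) ≈ 0.7172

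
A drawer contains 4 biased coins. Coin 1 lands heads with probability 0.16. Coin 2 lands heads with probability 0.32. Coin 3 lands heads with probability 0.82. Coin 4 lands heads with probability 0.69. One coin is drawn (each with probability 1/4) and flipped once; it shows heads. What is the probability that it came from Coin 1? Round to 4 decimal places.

Posterior probability ≈ 0.0804

P(heads|C1) = 0.16; P(heads|C2) = 0.32; P(heads|C3) = 0.82; P(heads|C4) = 0.69.
Prior × likelihood for each source: 0.25·0.16=0.04000, 0.25·0.32=0.08000, 0.25·0.82=0.2050, 0.25·0.69=0.1725. Summing gives P(heads) = 0.49750.
P(Coin 1 | heads) = 0.04000 / 0.49750 = 0.0804.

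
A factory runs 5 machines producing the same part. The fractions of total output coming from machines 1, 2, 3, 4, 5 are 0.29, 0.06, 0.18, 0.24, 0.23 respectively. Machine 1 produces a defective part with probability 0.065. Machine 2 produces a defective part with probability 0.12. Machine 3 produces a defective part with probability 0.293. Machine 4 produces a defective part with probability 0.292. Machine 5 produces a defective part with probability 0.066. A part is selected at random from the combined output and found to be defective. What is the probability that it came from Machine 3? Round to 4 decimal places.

Tabulate prior·likelihood by source: [1] prior 0.29, lik 0.065, product 0.01885; [2] prior 0.06, lik 0.12, product 0.007200; [3] prior 0.18, lik 0.293, product 0.05274; [4] prior 0.24, lik 0.292, product 0.07008; [5] prior 0.23, lik 0.066, product 0.01518.
Normalizing constant = 0.16405; the posterior for Machine 3 is its product over the sum, 0.05274/0.16405 = 0.3215.

Posterior probability ≈ 0.3215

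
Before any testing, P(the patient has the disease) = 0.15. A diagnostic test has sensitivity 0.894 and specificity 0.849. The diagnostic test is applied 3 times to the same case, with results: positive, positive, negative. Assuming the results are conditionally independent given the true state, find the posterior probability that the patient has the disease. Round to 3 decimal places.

Posterior P(H) ≈ 0.436

Let H be the event that the patient has the disease; start with P(H) = 0.15. P('positive'|H) = 0.894, P('positive'|¬H) = 0.151.
Update on result 1 ('positive'): P(H) ← 0.894·0.1500 / (0.894·0.1500 + 0.151·0.8500) = 0.13410/0.26245 = 0.5110.
Update on result 2 ('positive'): P(H) ← 0.894·0.5110 / (0.894·0.5110 + 0.151·0.4890) = 0.45679/0.53064 = 0.8608.
Update on result 3 ('negative'): P(H) ← 0.106·0.8608 / (0.106·0.8608 + 0.849·0.1392) = 0.091249/0.20940 = 0.4358.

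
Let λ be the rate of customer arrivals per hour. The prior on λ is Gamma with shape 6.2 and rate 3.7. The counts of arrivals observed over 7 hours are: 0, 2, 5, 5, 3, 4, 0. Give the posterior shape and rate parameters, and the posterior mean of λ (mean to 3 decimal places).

Posterior: Gamma(shape=25.2, rate=10.7); mean ≈ 2.355

Total count ∑xᵢ = 19 over n = 7 hours.
Gamma is conjugate to the Poisson likelihood: posterior is Gamma(shape = 6.2+19 = 25.2, rate = 3.7+7 = 10.7).
E[λ | data] = 25.2/10.7 = 2.355.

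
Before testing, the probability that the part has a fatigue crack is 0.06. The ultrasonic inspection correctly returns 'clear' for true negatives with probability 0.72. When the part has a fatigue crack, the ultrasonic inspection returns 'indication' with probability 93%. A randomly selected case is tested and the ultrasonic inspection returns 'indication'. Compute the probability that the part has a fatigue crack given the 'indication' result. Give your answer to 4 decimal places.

Let H be the event that the part has a fatigue crack. P(H) = 0.06, so P(¬H) = 0.94. With E the 'indication' result, P(E|H) = 0.93 and P(E|¬H) = 0.28.
P(E) = 0.93·0.06 + 0.28·0.94 = 0.055800 + 0.26320 = 0.31900.
By Bayes' theorem, P(H|E) = 0.055800 / 0.31900 = 0.1749.

P(H | E) ≈ 0.1749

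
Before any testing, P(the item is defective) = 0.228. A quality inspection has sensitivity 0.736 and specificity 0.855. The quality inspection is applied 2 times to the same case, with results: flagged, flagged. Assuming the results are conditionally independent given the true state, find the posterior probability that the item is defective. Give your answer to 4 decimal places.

Let H be the event that the item is defective; start with P(H) = 0.228. P('flagged'|H) = 0.736, P('flagged'|¬H) = 0.145.
Update on result 1 ('flagged'): P(H) ← 0.736·0.2280 / (0.736·0.2280 + 0.145·0.7720) = 0.16781/0.27975 = 0.5999.
Update on result 2 ('flagged'): P(H) ← 0.736·0.5999 / (0.736·0.5999 + 0.145·0.4001) = 0.44149/0.49951 = 0.8838.

Posterior P(H) ≈ 0.8838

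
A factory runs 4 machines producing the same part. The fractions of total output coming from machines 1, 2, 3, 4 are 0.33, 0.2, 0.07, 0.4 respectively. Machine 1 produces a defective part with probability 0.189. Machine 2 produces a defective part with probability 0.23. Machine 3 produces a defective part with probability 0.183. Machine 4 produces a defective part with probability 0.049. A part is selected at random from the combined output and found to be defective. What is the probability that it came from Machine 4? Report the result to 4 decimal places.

Tabulate prior·likelihood by source: [1] prior 0.33, lik 0.189, product 0.06237; [2] prior 0.2, lik 0.23, product 0.04600; [3] prior 0.07, lik 0.183, product 0.01281; [4] prior 0.4, lik 0.049, product 0.01960.
Normalizing constant = 0.14078; the posterior for Machine 4 is its product over the sum, 0.01960/0.14078 = 0.1392.

Posterior probability ≈ 0.1392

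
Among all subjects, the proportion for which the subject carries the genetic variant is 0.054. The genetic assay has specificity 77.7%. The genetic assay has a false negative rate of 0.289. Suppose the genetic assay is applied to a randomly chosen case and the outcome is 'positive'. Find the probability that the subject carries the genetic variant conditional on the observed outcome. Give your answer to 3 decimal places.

P(H | E) ≈ 0.154

Let H be the event that the subject carries the genetic variant. P(H) = 0.054, so P(¬H) = 0.946. With E the 'positive' result, P(E|H) = 0.711 and P(E|¬H) = 0.223.
P(E) = 0.711·0.054 + 0.223·0.946 = 0.038394 + 0.21096 = 0.24935.
By Bayes' theorem, P(H|E) = 0.038394 / 0.24935 = 0.154.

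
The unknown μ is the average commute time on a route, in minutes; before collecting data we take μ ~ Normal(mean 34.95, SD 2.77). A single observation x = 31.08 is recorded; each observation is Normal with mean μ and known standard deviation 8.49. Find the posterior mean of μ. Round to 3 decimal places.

Posterior mean ≈ 34.578

Prior precision 1/τ₀² = 1/2.77² = 0.130329; data precision n/σ² = 1/8.49² = 0.0138735.
Posterior precision = 0.130329 + 0.0138735 = 0.144202.
Posterior mean = (0.130329·34.95 + 0.0138735·31.08) / 0.144202 = 34.578.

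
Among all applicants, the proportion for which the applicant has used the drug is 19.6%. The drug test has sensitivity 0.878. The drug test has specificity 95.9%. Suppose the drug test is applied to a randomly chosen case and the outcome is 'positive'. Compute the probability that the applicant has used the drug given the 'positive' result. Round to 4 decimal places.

Write H for 'the applicant has used the drug'. Prior odds H:¬H = 0.196/0.804 = 0.24378. For the 'positive' outcome, the likelihood ratio is 0.878/0.041 = 21.415.
Posterior odds = 0.24378 × 21.415 = 5.2205, so P(H|E) = 5.2205/(1+5.2205) = 0.8392.

P(H | E) ≈ 0.8392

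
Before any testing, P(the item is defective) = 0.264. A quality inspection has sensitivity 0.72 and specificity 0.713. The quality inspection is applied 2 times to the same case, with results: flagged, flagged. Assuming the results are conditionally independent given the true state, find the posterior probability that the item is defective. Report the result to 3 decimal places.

Let H be the event that the item is defective; start with P(H) = 0.264. P('flagged'|H) = 0.72, P('flagged'|¬H) = 0.287.
Update on result 1 ('flagged'): P(H) ← 0.72·0.2640 / (0.72·0.2640 + 0.287·0.7360) = 0.19008/0.40131 = 0.4736.
Update on result 2 ('flagged'): P(H) ← 0.72·0.4736 / (0.72·0.4736 + 0.287·0.5264) = 0.34103/0.49209 = 0.6930.

Posterior P(H) ≈ 0.693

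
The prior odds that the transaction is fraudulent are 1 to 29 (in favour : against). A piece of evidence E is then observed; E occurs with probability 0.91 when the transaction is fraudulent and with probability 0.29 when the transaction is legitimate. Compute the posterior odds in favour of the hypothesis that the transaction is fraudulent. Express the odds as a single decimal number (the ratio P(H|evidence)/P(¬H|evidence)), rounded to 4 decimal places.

Posterior odds ≈ 0.1082

Prior odds = 1/29 = 0.034483.
Likelihood ratio for E = 0.91/0.29 = 3.1379.
Posterior odds = prior odds × LR = 0.10820.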